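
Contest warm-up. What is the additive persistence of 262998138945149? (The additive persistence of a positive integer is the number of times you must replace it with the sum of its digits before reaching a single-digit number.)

262998138945149 → 80 → 8 (2 steps)

2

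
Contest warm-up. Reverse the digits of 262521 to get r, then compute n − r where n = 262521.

137259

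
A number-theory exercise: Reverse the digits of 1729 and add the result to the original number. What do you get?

Reverse of 1729 is 9271.
1729 + 9271 = 11000

11000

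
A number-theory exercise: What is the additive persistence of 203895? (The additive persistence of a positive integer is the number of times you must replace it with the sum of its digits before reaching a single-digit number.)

203895 → 27 → 9 (2 steps)

2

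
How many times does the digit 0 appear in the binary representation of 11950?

11950 in base 2 is 10111010101110.
The digit 0 appears 5 times.

5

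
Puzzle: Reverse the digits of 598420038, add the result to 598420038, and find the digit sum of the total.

Reversal of 598420038 is 830024895; 598420038 + 830024895 = 1428444933.
Digit sum of 1428444933: 1+4+2+8+4+4+4+9+3+3 = 42.

42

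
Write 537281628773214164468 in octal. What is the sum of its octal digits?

83

537281628773214164468 in base 8 is 72201076253525256312764.
Digit sum: 7+2+2+0+1+0+7+6+2+5+3+5+2+5+2+5+6+3+1+2+7+6+4 = 83.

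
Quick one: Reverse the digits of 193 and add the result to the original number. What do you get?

Reverse of 193 is 391.
193 + 391 = 584

584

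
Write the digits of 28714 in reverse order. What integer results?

41782

Reversing 28714 gives 41782.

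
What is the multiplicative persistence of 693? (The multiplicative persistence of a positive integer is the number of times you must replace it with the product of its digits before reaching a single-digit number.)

3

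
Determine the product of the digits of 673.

6×7×3 = 126

126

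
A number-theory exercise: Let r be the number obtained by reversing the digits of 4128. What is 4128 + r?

Reverse of 4128 is 8214.
4128 + 8214 = 12342

12342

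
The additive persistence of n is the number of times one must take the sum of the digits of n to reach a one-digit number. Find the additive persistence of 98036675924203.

3

98036675924203 → 64 → 10 → 1 (3 steps)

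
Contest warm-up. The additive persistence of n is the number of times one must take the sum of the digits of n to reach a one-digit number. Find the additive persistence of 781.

781 → 16 → 7 (2 steps)

2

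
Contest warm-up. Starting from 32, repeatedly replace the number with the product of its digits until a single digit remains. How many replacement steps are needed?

32 → 6 (1 step)

1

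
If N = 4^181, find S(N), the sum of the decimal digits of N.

499

4^181 = 9394170331095332911557922387157348109502730195633279482829163886128836100458433773854795993539074812127739904
Sum of its 109 digits: 499.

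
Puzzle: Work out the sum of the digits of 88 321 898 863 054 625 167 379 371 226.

8+8+3+2+1+8+9+8+8+6+3+0+5+4+6+2+5+1+6+7+3+7+9+3+7+1+2+2+6 = 140

140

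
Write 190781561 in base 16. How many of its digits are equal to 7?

190781561 in base 16 is B5F1879.
The digit 7 appears 1 time.

1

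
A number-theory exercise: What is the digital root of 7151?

5

7+1+5+1 = 14
1+4 = 5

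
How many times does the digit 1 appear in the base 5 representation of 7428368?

1

7428368 in base 5 is 3400201433.
The digit 1 appears 1 time.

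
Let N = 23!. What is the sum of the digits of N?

23! = 25852016738884976640000
Sum of its 23 digits: 99.

99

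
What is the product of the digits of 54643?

5×4×6×4×3 = 1440

1440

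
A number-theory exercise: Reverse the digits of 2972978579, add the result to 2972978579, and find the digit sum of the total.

Reversal of 2972978579 is 9758792792; 2972978579 + 9758792792 = 12731771371.
Digit sum of 12731771371: 1+2+7+3+1+7+7+1+3+7+1 = 40.

40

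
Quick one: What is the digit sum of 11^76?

349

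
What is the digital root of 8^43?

8

The digital root of n equals n mod 9 (or 9 when 9 | n), so we need 8^43 mod 9.
8^43 ≡ 8 (mod 9), so the digital root is 8.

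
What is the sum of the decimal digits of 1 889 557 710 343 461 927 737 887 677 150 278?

1+8+8+9+5+5+7+7+1+0+3+4+3+4+6+1+9+2+7+7+3+7+8+8+7+6+7+7+1+5+0+2+7+8 = 173

173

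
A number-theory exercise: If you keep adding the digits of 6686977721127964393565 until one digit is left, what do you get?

2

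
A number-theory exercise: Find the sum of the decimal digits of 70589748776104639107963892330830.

7+0+5+8+9+7+4+8+7+7+6+1+0+4+6+3+9+1+0+7+9+6+3+8+9+2+3+3+0+8+3+0 = 153

153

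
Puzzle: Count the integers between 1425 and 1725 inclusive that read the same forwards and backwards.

3

The integers in [1425, 1725] that read the same forwards and backwards: 1441, 1551, 1661.
3 qualify.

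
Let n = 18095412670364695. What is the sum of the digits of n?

1+8+0+9+5+4+1+2+6+7+0+3+6+4+6+9+5 = 76

76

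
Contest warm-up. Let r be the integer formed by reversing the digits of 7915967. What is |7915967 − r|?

220770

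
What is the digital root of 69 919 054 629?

6

6+9+9+1+9+0+5+4+6+2+9 = 60
6+0 = 6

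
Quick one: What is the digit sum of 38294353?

3+8+2+9+4+3+5+3 = 37

37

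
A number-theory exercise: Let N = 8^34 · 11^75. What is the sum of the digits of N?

476

8^34 · 11^75 = 6449275723905842874711821174900070402546311761967620550731749714008918716584383209236929329361672536277909504
Sum of its 109 digits: 476.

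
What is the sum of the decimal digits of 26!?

81

26! = 403291461126605635584000000
Sum of its 27 digits: 81.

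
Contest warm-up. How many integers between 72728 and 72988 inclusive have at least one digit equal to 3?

The integers in [72728, 72988] that have at least one digit equal to 3: 72730, 72731, 72732, 72733, 72734, 72735, …, 72973, 72983.
53 qualify.

53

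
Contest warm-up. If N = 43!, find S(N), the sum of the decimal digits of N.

43! = 60415263063373835637355132068513997507264512000000000
Sum of its 53 digits: 180.

180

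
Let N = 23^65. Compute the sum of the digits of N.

362

23^65 = 32531893445129332611554645425981044974375991037324055622153329695632580166211412428357143
Sum of its 89 digits: 362.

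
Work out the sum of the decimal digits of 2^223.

2^223 = 13479973333575319897333507543509815336818572211270286240551805124608
Sum of its 68 digits: 290.

290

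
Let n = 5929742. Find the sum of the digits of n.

38

5+9+2+9+7+4+2 = 38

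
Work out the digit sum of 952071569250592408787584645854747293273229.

207

9+5+2+0+7+1+5+6+9+2+5+0+5+9+2+4+0+8+7+8+7+5+8+4+6+4+5+8+5+4+7+4+7+2+9+3+2+7+3+2+2+9 = 207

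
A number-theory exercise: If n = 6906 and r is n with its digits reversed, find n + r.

Reverse of 6906 is 6096.
6906 + 6096 = 13002

13002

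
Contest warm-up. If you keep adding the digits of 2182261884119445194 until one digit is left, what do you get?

2+1+8+2+2+6+1+8+8+4+1+1+9+4+4+5+1+9+4 = 80
8+0 = 8
(Equivalently, 2182261884119445194 mod 9 = 8.)

8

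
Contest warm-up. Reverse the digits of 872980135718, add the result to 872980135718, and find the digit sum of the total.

Reversal of 872980135718 is 817531089278; 872980135718 + 817531089278 = 1690511224996.
Digit sum of 1690511224996: 1+6+9+0+5+1+1+2+2+4+9+9+6 = 55.

55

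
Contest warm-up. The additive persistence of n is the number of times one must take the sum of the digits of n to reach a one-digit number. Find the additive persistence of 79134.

79134 → 24 → 6 (2 steps)

2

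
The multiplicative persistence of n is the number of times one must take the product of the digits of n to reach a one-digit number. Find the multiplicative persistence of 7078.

1

7078 → 0 (1 step)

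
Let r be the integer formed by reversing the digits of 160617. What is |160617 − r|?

Reverse of 160617 is 716061.
|160617 − 716061| = 555444

555444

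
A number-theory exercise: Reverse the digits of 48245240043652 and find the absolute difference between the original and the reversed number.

22611235789368

Reverse of 48245240043652 is 25634004254284.
|48245240043652 − 25634004254284| = 22611235789368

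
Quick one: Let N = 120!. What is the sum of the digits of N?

120! = 6689502913449127057588118054090372586752746333138029810295671352301633557244962989366874165271984981308157637893214090552534408589408121859898481114389650005964960521256960000000000000000000000000000
Sum of its 199 digits: 783.

783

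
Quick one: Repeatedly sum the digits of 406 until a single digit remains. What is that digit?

4+0+6 = 10
1+0 = 1

1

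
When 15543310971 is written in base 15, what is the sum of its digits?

15543310971 in base 15 is 60E885716.
Digit sum: 6+0+14+8+8+5+7+1+6 = 55.

55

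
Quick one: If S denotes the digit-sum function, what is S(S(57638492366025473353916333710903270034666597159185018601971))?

First digit sum: 253.
2+5+3 = 10.

10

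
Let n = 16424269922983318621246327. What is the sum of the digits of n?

112

1+6+4+2+4+2+6+9+9+2+2+9+8+3+3+1+8+6+2+1+2+4+6+3+2+7 = 112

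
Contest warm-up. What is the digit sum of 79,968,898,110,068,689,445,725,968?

153

7+9+9+6+8+8+9+8+1+1+0+0+6+8+6+8+9+4+4+5+7+2+5+9+6+8 = 153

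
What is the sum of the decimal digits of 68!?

68! = 2480035542436830599600990418569171581047399201355367672371710738018221445712183296000000000000000
Sum of its 97 digits: 342.

342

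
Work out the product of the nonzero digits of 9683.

9×6×8×3 = 1296

1296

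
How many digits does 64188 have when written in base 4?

8

64188 in base 4 is 33222330, which has 8 digits.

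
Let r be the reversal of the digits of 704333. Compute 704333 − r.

370926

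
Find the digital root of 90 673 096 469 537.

9+0+6+7+3+0+9+6+4+6+9+5+3+7 = 74
7+4 = 11
1+1 = 2

2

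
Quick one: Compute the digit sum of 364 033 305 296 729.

3+6+4+0+3+3+3+0+5+2+9+6+7+2+9 = 62

62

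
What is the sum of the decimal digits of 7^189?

7^189 = 5290900114688003880913929262431876014847986380655669744284715863995739103511564781266088714863127732599055455273608421617379187160310202302336814279024706709607
Sum of its 160 digits: 703.

703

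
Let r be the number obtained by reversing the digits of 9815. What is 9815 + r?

15004

Reverse of 9815 is 5189.
9815 + 5189 = 15004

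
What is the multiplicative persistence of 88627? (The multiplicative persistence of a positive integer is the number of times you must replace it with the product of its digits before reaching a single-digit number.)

3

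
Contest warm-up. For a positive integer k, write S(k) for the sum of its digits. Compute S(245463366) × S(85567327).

S(245463366) = 2+4+5+4+6+3+3+6+6 = 39.
S(85567327) = 8+5+5+6+7+3+2+7 = 43.
39 · 43 = 1677.

1677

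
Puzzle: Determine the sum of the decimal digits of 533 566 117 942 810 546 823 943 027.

5+3+3+5+6+6+1+1+7+9+4+2+8+1+0+5+4+6+8+2+3+9+4+3+0+2+7 = 114

114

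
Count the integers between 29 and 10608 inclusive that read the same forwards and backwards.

194

The integers in [29, 10608] that read the same forwards and backwards: 33, 44, 55, 66, 77, 88, …, 10501, 10601.
194 qualify.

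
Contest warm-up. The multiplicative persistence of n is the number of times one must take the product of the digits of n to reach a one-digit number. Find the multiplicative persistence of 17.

17 → 7 (1 step)

1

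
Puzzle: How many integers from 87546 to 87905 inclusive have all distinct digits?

The integers in [87546, 87905] that have all distinct digits: 87546, 87549, 87560, 87561, 87562, 87563, …, 87904, 87905.
61 qualify.

61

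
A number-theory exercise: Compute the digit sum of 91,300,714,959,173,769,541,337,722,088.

9+1+3+0+0+7+1+4+9+5+9+1+7+3+7+6+9+5+4+1+3+3+7+7+2+2+0+8+8 = 131

131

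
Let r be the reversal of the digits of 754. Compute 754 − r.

297

Reverse of 754 is 457.
754 − 457 = 297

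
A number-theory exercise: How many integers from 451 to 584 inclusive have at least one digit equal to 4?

The integers in [451, 584] that have at least one digit equal to 4: 451, 452, 453, 454, 455, 456, …, 574, 584.
67 qualify.

67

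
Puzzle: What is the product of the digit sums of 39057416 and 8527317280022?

1645

S(39057416) = 3+9+0+5+7+4+1+6 = 35.
S(8527317280022) = 8+5+2+7+3+1+7+2+8+0+0+2+2 = 47.
35 · 47 = 1645.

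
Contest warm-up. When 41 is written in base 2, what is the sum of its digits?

3

41 in base 2 is 101001.
Digit sum: 1+0+1+0+0+1 = 3.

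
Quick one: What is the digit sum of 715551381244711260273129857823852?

7+1+5+5+5+1+3+8+1+2+4+4+7+1+1+2+6+0+2+7+3+1+2+9+8+5+7+8+2+3+8+5+2 = 135

135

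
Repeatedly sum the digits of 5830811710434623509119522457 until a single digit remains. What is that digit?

5+8+3+0+8+1+1+7+1+0+4+3+4+6+2+3+5+0+9+1+1+9+5+2+2+4+5+7 = 106
1+0+6 = 7

7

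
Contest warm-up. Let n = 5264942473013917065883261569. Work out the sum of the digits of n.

5+2+6+4+9+4+2+4+7+3+0+1+3+9+1+7+0+6+5+8+8+3+2+6+1+5+6+9 = 126

126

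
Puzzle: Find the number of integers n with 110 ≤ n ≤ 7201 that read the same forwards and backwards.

The integers in [110, 7201] that read the same forwards and backwards: 111, 121, 131, 141, 151, 161, …, 7007, 7117.
151 qualify.

151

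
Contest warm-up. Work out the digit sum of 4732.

16

4+7+3+2 = 16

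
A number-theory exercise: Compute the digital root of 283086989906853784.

2+8+3+0+8+6+9+8+9+9+0+6+8+5+3+7+8+4 = 103
1+0+3 = 4
(Equivalently, 283086989906853784 mod 9 = 4.)

4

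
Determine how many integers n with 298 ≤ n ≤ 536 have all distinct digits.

174

The integers in [298, 536] that have all distinct digits: 298, 301, 302, 304, 305, 306, …, 534, 536.
174 qualify.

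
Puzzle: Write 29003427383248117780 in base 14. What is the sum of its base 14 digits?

29003427383248117780 in base 14 is D461530B582420668.
Digit sum: 13+4+6+1+5+3+0+11+5+8+2+4+2+0+6+6+8 = 84.

84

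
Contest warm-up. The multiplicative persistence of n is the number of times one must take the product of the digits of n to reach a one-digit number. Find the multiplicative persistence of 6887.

6

6887 → 2688 → 768 → 336 → 54 → 20 → 0 (6 steps)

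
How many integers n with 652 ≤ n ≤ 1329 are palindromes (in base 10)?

38

The integers in [652, 1329] that are palindromes (in base 10): 656, 666, 676, 686, 696, 707, …, 1111, 1221.
38 qualify.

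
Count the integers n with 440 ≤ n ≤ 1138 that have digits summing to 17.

The integers in [440, 1138] that have digits summing to 17: 449, 458, 467, 476, 485, 494, …, 1088, 1097.
52 qualify.

52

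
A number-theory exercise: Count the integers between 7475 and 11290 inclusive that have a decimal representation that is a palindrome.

38

The integers in [7475, 11290] that have a decimal representation that is a palindrome: 7557, 7667, 7777, 7887, 7997, 8008, …, 11111, 11211.
38 qualify.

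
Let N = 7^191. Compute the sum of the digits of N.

715

7^191 = 259254105619712190164782533859161924727551332652127817469951077335791216072066674282038347028293258897353717308406812659251580170855199912814503899672210628770743
Sum of its 162 digits: 715.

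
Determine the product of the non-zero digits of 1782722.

3136

1×7×8×2×7×2×2 = 3136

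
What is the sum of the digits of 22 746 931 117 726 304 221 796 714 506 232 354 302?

2+2+7+4+6+9+3+1+1+1+7+7+2+6+3+0+4+2+2+1+7+9+6+7+1+4+5+0+6+2+3+2+3+5+4+3+0+2 = 139

139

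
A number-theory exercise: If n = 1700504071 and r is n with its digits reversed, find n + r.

3404554142

Reverse of 1700504071 is 1704050071.
1700504071 + 1704050071 = 3404554142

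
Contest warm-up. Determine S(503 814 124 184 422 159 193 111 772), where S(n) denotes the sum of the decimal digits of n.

96

5+0+3+8+1+4+1+2+4+1+8+4+4+2+2+1+5+9+1+9+3+1+1+1+7+7+2 = 96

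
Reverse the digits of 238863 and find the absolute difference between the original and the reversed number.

Reverse of 238863 is 368832.
|238863 − 368832| = 129969

129969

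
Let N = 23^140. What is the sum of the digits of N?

23^140 = 43842674828675007089296284082286347933433853309203706038673070947402171609713701292509866601728526231163022860819144574862187111284480543609224375566479963275710507246722707655203537991106401
Sum of its 191 digits: 808.

808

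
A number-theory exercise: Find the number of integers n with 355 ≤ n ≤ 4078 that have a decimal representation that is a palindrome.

The integers in [355, 4078] that have a decimal representation that is a palindrome: 363, 373, 383, 393, 404, 414, …, 3993, 4004.
95 qualify.

95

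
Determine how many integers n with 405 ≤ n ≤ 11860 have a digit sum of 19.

759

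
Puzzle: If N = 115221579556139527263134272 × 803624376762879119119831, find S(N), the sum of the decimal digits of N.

208

115221579556139527263134272 × 803624376762879119119831 = 92594870060437121681154517839582382293535010948032
Sum of its 50 digits: 208.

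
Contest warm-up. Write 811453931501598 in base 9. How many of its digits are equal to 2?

2

811453931501598 in base 9 is 3842106380342460.
The digit 2 appears 2 times.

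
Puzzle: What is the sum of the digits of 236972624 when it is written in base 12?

42

236972624 in base 12 is 67440B28.
Digit sum: 6+7+4+4+0+11+2+8 = 42.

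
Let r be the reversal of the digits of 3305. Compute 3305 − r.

Reverse of 3305 is 5033.
3305 − 5033 = -1728

-1728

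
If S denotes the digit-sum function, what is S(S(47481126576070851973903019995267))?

7

First digit sum: 151.
1+5+1 = 7.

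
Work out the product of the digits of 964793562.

2449440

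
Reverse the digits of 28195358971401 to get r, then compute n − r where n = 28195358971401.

Reverse of 28195358971401 is 10417985359182.
28195358971401 − 10417985359182 = 17777373612219

17777373612219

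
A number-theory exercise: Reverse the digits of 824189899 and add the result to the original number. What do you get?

1823171327

Reverse of 824189899 is 998981428.
824189899 + 998981428 = 1823171327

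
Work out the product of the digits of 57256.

5×7×2×5×6 = 2100

2100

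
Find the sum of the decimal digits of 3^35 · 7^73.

378

3^35 · 7^73 = 2462639472123865697713458989107334493174843919306867655849752967007342115114749
Sum of its 79 digits: 378.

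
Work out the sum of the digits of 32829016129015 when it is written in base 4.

32829016129015 in base 4 is 13131232121312003313313.
Digit sum: 1+3+1+3+1+2+3+2+1+2+1+3+1+2+0+0+3+3+1+3+3+1+3 = 43.

43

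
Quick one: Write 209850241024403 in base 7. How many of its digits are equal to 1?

209850241024403 in base 7 is 62126115412460660.
The digit 1 appears 4 times.

4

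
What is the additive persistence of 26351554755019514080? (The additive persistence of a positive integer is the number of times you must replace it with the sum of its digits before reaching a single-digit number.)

3

26351554755019514080 → 76 → 13 → 4 (3 steps)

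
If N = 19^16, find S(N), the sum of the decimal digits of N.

91

19^16 = 288441413567621167681
Sum of its 21 digits: 91.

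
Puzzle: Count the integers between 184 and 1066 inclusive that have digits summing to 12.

The integers in [184, 1066] that have digits summing to 12: 192, 219, 228, 237, 246, 255, …, 1056, 1065.
64 qualify.

64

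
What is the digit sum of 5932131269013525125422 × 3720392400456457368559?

5932131269013525125422 × 3720392400456457368559 = 22069856091748039402829530607330556554406898
Sum of its 44 digits: 196.

196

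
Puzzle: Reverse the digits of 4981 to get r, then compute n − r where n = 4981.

Reverse of 4981 is 1894.
4981 − 1894 = 3087

3087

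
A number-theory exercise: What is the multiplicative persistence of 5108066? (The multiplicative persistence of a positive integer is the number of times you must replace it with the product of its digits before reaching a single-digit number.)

5108066 → 0 (1 step)

1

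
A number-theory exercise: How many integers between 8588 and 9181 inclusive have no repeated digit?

The integers in [8588, 9181] that have no repeated digit: 8590, 8591, 8592, 8593, 8594, 8596, …, 9178, 9180.
281 qualify.

281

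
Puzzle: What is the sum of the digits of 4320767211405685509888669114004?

130

4+3+2+0+7+6+7+2+1+1+4+0+5+6+8+5+5+0+9+8+8+8+6+6+9+1+1+4+0+0+4 = 130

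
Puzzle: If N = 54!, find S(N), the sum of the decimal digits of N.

54! = 230843697339241380472092742683027581083278564571807941132288000000000000
Sum of its 72 digits: 261.

261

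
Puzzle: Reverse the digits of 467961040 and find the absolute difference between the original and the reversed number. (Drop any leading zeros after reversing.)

427791276

Reverse of 467961040 is 40169764.
|467961040 − 40169764| = 427791276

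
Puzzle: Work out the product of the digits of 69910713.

6×9×9×1×0×7×1×3 = 0

0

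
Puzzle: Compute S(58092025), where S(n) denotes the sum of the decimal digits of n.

31

5+8+0+9+2+0+2+5 = 31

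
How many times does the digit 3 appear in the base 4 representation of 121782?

3

121782 in base 4 is 131232312.
The digit 3 appears 3 times.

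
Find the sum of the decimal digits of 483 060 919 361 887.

73

4+8+3+0+6+0+9+1+9+3+6+1+8+8+7 = 73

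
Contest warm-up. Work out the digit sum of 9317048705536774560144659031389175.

9+3+1+7+0+4+8+7+0+5+5+3+6+7+7+4+5+6+0+1+4+4+6+5+9+0+3+1+3+8+9+1+7+5 = 153

153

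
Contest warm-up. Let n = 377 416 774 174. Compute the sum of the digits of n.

58

3+7+7+4+1+6+7+7+4+1+7+4 = 58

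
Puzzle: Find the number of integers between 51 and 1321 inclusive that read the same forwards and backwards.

98

The integers in [51, 1321] that read the same forwards and backwards: 55, 66, 77, 88, 99, 101, …, 1111, 1221.
98 qualify.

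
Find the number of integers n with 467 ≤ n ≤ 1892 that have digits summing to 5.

16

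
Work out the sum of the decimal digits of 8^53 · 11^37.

349

8^53 · 11^37 = 248484132671926891102840700132010726596347593226579802856130213710364471970141304782848
Sum of its 87 digits: 349.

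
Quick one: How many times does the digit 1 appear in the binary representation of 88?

88 in base 2 is 1011000.
The digit 1 appears 3 times.

3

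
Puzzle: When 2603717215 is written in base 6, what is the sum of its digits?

15

2603717215 in base 6 is 1110210410211.
Digit sum: 1+1+1+0+2+1+0+4+1+0+2+1+1 = 15.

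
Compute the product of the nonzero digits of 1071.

1×7×1 = 7

7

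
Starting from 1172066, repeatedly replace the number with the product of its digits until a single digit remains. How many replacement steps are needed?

1

1172066 → 0 (1 step)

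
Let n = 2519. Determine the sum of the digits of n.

17

2+5+1+9 = 17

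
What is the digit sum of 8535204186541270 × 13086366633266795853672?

156

8535204186541270 × 13086366633266795853672 = 111694811274872740492657016462709043440
Sum of its 39 digits: 156.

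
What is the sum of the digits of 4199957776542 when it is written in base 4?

4199957776542 in base 4 is 331013200333130202132.
Digit sum: 3+3+1+0+1+3+2+0+0+3+3+3+1+3+0+2+0+2+1+3+2 = 36.

36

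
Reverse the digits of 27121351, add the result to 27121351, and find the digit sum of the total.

Reversal of 27121351 is 15312172; 27121351 + 15312172 = 42433523.
Digit sum of 42433523: 4+2+4+3+3+5+2+3 = 26.

26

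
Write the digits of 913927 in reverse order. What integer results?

729319

Reversing 913927 gives 729319.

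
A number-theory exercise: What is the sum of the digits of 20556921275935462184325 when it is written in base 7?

20556921275935462184325 in base 7 is 212205233246140553230103226.
Digit sum: 2+1+2+2+0+5+2+3+3+2+4+6+1+4+0+5+5+3+2+3+0+1+0+3+2+2+6 = 69.

69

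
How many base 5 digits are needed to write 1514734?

9

1514734 in base 5 is 341432414, which has 9 digits.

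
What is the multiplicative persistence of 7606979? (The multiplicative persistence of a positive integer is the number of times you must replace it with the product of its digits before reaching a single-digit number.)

7606979 → 0 (1 step)

1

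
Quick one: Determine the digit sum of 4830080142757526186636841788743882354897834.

211

4+8+3+0+0+8+0+1+4+2+7+5+7+5+2+6+1+8+6+6+3+6+8+4+1+7+8+8+7+4+3+8+8+2+3+5+4+8+9+7+8+3+4 = 211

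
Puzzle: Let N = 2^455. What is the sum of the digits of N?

2^455 = 93035356709837681990313447409664580397266094167976711716030745495121828878514934185752454491361736391777602765602070775492429008462675968
Sum of its 137 digits: 644.

644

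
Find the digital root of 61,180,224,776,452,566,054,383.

5

6+1+1+8+0+2+2+4+7+7+6+4+5+2+5+6+6+0+5+4+3+8+3 = 95
9+5 = 14
1+4 = 5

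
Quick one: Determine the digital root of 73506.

7+3+5+0+6 = 21
2+1 = 3

3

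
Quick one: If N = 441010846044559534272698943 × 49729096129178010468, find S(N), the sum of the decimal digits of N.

441010846044559534272698943 × 49729096129178010468 = 21931070756960025044407983828273436825466535324
Sum of its 47 digits: 198.

198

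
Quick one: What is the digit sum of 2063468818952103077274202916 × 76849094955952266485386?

227

2063468818952103077274202916 × 76849094955952266485386 = 158575711206296845182320042008490989159823912585576
Sum of its 51 digits: 227.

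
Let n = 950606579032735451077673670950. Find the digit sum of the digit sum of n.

First digit sum: 134.
1+3+4 = 8.

8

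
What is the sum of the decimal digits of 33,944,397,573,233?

65

3+3+9+4+4+3+9+7+5+7+3+2+3+3 = 65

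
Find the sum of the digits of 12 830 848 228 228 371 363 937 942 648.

1+2+8+3+0+8+4+8+2+2+8+2+2+8+3+7+1+3+6+3+9+3+7+9+4+2+6+4+8 = 133

133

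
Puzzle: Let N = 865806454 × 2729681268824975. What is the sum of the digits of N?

113

865806454 × 2729681268824975 = 2363375659911572351388650
Sum of its 25 digits: 113.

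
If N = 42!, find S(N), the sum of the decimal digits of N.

189

42! = 1405006117752879898543142606244511569936384000000000
Sum of its 52 digits: 189.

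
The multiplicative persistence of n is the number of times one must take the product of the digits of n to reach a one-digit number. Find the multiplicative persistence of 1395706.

1

1395706 → 0 (1 step)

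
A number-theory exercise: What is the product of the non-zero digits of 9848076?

9×8×4×8×7×6 = 96768

96768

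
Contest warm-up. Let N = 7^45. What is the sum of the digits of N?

7^45 = 107006904423598033356356300384937784807
Sum of its 39 digits: 163.

163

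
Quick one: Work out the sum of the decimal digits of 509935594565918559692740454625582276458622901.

223

5+0+9+9+3+5+5+9+4+5+6+5+9+1+8+5+5+9+6+9+2+7+4+0+4+5+4+6+2+5+5+8+2+2+7+6+4+5+8+6+2+2+9+0+1 = 223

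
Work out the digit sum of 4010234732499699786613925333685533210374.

175

4+0+1+0+2+3+4+7+3+2+4+9+9+6+9+9+7+8+6+6+1+3+9+2+5+3+3+3+6+8+5+5+3+3+2+1+0+3+7+4 = 175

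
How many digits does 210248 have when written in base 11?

6

210248 in base 11 is 133A65, which has 6 digits.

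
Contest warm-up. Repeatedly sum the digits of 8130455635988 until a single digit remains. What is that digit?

8+1+3+0+4+5+5+6+3+5+9+8+8 = 65
6+5 = 11
1+1 = 2
(Equivalently, 8130455635988 mod 9 = 2.)

2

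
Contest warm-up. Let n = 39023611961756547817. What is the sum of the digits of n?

91

3+9+0+2+3+6+1+1+9+6+1+7+5+6+5+4+7+8+1+7 = 91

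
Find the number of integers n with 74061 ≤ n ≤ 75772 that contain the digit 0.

441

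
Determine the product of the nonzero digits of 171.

7

1×7×1 = 7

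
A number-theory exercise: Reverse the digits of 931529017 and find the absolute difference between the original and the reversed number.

Reverse of 931529017 is 710925139.
|931529017 − 710925139| = 220603878

220603878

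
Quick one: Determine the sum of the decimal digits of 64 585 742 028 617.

65

6+4+5+8+5+7+4+2+0+2+8+6+1+7 = 65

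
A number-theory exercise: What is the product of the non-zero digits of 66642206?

20736

6×6×6×4×2×2×6 = 20736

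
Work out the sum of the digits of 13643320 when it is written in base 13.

52

13643320 in base 13 is 2A98C92.
Digit sum: 2+10+9+8+12+9+2 = 52.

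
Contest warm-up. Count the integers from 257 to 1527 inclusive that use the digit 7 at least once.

326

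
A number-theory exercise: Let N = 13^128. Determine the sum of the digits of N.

664

13^128 = 38436965620586987689488589105716734784140096285687477673605804756844311336293015125554652183988019630827184246200461293326735712862198305579521
Sum of its 143 digits: 664.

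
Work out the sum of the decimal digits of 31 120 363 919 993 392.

73

3+1+1+2+0+3+6+3+9+1+9+9+9+3+3+9+2 = 73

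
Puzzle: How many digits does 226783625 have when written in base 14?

226783625 in base 14 is 22195145, which has 8 digits.

8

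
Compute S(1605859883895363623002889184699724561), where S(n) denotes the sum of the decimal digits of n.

187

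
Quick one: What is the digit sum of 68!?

342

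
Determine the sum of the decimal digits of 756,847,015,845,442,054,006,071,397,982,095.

7+5+6+8+4+7+0+1+5+8+4+5+4+4+2+0+5+4+0+0+6+0+7+1+3+9+7+9+8+2+0+9+5 = 145

145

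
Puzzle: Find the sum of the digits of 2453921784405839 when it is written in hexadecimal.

2453921784405839 in base 16 is 8B7D430441F4F.
Digit sum: 8+11+7+13+4+3+0+4+4+1+15+4+15 = 89.

89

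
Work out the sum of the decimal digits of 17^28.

17^28 = 28351092476867700887730107366063041
Sum of its 35 digits: 145.

145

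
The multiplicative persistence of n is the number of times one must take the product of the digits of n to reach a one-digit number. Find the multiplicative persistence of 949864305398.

1

949864305398 → 0 (1 step)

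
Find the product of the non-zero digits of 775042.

1960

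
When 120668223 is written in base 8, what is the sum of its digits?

32

120668223 in base 8 is 714240077.
Digit sum: 7+1+4+2+4+0+0+7+7 = 32.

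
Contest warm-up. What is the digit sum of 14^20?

14^20 = 83668255425284801560576
Sum of its 23 digits: 106.

106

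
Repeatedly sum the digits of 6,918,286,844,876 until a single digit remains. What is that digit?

5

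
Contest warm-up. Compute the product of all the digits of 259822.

2880

2×5×9×8×2×2 = 2880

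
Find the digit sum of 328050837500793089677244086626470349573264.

189

3+2+8+0+5+0+8+3+7+5+0+0+7+9+3+0+8+9+6+7+7+2+4+4+0+8+6+6+2+6+4+7+0+3+4+9+5+7+3+2+6+4 = 189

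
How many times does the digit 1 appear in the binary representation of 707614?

10

707614 in base 2 is 10101100110000011110.
The digit 1 appears 10 times.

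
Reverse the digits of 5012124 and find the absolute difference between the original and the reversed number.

800019

Reverse of 5012124 is 4212105.
|5012124 − 4212105| = 800019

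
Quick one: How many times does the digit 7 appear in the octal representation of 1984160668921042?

1984160668921042 in base 8 is 70311254766226322.
The digit 7 appears 2 times.

2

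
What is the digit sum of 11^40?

11^40 = 452592555681759518058893560348969204658401
Sum of its 42 digits: 205.

205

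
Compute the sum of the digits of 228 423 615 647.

50

2+2+8+4+2+3+6+1+5+6+4+7 = 50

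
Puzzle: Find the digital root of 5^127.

The digital root of n equals n mod 9 (or 9 when 9 | n), so we need 5^127 mod 9.
5^127 ≡ 5 (mod 9), so the digital root is 5.

5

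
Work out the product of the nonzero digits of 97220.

9×7×2×2 = 252

252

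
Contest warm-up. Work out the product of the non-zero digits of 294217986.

2×9×4×2×1×7×9×8×6 = 435456

435456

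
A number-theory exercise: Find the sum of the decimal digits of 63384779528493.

6+3+3+8+4+7+7+9+5+2+8+4+9+3 = 78

78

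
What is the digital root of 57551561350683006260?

2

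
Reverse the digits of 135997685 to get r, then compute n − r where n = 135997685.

-450801846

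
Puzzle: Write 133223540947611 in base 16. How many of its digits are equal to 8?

133223540947611 in base 16 is 792A85D57A9B.
The digit 8 appears 1 time.

1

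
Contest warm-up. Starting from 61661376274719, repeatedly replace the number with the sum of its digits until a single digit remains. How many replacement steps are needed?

61661376274719 → 66 → 12 → 3 (3 steps)

3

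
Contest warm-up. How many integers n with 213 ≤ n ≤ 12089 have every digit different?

The integers in [213, 12089] that have every digit different: 213, 214, 215, 216, 217, 218, …, 12087, 12089.
5475 qualify.

5475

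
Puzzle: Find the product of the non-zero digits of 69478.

6×9×4×7×8 = 12096

12096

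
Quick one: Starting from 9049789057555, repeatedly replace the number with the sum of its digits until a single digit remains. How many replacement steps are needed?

3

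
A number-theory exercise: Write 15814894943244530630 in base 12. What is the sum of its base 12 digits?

90

15814894943244530630 in base 12 is 716581867469520A32.
Digit sum: 7+1+6+5+8+1+8+6+7+4+6+9+5+2+0+10+3+2 = 90.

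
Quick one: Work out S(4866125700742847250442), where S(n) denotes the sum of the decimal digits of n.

4+8+6+6+1+2+5+7+0+0+7+4+2+8+4+7+2+5+0+4+4+2 = 88

88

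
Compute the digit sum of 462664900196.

4+6+2+6+6+4+9+0+0+1+9+6 = 53

53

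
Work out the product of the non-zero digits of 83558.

4800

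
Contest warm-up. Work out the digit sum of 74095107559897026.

84

7+4+0+9+5+1+0+7+5+5+9+8+9+7+0+2+6 = 84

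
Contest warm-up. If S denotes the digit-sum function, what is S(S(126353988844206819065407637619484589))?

First digit sum: 179.
1+7+9 = 17.

17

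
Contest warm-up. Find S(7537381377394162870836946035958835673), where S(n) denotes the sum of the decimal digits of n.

189

7+5+3+7+3+8+1+3+7+7+3+9+4+1+6+2+8+7+0+8+3+6+9+4+6+0+3+5+9+5+8+8+3+5+6+7+3 = 189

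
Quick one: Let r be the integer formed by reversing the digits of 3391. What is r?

Reversing 3391 gives 1933.

1933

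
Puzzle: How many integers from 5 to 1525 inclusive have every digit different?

The integers in [5, 1525] that have every digit different: 5, 6, 7, 8, 9, 10, …, 1523, 1524.
968 qualify.

968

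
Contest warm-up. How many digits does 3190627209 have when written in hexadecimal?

8

3190627209 in base 16 is BE2D1B89, which has 8 digits.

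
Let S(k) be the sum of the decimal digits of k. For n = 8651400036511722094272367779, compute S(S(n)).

6

First digit sum: 114.
1+1+4 = 6.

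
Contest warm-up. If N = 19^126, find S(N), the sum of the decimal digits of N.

19^126 = 132725301345619127234180334644913038019988235368150507831319273684857900838506466188633978807677595455245688020990773093081215804353384303074292685109799979147481
Sum of its 162 digits: 730.

730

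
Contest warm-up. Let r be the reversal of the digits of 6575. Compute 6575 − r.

819

Reverse of 6575 is 5756.
6575 − 5756 = 819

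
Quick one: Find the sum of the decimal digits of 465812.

26

4+6+5+8+1+2 = 26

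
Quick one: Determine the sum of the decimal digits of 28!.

90

28! = 304888344611713860501504000000
Sum of its 30 digits: 90.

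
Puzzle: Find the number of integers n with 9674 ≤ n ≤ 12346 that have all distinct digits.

509

The integers in [9674, 12346] that have all distinct digits: 9674, 9675, 9678, 9680, 9681, 9682, …, 12345, 12346.
509 qualify.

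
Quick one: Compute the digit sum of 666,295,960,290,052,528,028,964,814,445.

6+6+6+2+9+5+9+6+0+2+9+0+0+5+2+5+2+8+0+2+8+9+6+4+8+1+4+4+4+5 = 137

137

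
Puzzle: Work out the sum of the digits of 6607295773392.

66

6+6+0+7+2+9+5+7+7+3+3+9+2 = 66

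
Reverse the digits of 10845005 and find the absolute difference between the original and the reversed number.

Reverse of 10845005 is 50054801.
|10845005 − 50054801| = 39209796

39209796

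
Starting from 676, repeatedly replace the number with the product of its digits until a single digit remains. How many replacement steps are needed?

3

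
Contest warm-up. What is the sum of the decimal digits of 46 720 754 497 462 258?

4+6+7+2+0+7+5+4+4+9+7+4+6+2+2+5+8 = 82

82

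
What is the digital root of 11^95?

5

The digital root of n equals n mod 9 (or 9 when 9 | n), so we need 11^95 mod 9.
11^95 ≡ 5 (mod 9), so the digital root is 5.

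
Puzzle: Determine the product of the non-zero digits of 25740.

2×5×7×4 = 280

280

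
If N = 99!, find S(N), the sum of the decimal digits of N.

99! = 933262154439441526816992388562667004907159682643816214685929638952175999932299156089414639761565182862536979208272237582511852109168640000000000000000000000
Sum of its 156 digits: 648.

648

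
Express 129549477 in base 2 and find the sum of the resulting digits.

14

129549477 in base 2 is 111101110001100010010100101.
Digit sum: 1+1+1+1+0+1+1+1+0+0+0+1+1+0+0+0+1+0+0+1+0+1+0+0+1+0+1 = 14.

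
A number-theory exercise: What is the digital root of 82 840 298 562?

8+2+8+4+0+2+9+8+5+6+2 = 54
5+4 = 9

9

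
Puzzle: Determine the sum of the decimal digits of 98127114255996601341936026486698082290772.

9+8+1+2+7+1+1+4+2+5+5+9+9+6+6+0+1+3+4+1+9+3+6+0+2+6+4+8+6+6+9+8+0+8+2+2+9+0+7+7+2 = 188

188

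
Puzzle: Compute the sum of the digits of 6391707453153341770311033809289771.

138

6+3+9+1+7+0+7+4+5+3+1+5+3+3+4+1+7+7+0+3+1+1+0+3+3+8+0+9+2+8+9+7+7+1 = 138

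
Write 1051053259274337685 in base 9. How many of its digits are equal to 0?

4

1051053259274337685 in base 9 is 7001806667524767014.
The digit 0 appears 4 times.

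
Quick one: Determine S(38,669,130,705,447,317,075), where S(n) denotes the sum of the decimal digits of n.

86

3+8+6+6+9+1+3+0+7+0+5+4+4+7+3+1+7+0+7+5 = 86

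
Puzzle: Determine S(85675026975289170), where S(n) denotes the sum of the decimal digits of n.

87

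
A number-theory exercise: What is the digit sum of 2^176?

2^176 = 95780971304118053647396689196894323976171195136475136
Sum of its 53 digits: 256.

256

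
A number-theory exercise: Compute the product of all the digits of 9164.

216

9×1×6×4 = 216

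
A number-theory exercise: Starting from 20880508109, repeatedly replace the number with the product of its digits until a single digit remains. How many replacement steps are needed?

20880508109 → 0 (1 step)

1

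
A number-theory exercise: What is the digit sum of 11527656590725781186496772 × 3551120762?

11527656590725781186496772 × 3551120762 = 40936100656532458220037681095180264
Sum of its 35 digits: 131.

131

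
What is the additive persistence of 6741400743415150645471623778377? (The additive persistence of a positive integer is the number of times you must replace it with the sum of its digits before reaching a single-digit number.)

6741400743415150645471623778377 → 129 → 12 → 3 (3 steps)

3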